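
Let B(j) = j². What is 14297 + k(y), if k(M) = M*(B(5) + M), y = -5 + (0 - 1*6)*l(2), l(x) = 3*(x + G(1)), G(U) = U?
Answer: 16303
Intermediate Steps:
l(x) = 3 + 3*x (l(x) = 3*(x + 1) = 3*(1 + x) = 3 + 3*x)
y = -59 (y = -5 + (0 - 1*6)*(3 + 3*2) = -5 + (0 - 6)*(3 + 6) = -5 - 6*9 = -5 - 54 = -59)
k(M) = M*(25 + M) (k(M) = M*(5² + M) = M*(25 + M))
14297 + k(y) = 14297 - 59*(25 - 59) = 14297 - 59*(-34) = 14297 + 2006 = 16303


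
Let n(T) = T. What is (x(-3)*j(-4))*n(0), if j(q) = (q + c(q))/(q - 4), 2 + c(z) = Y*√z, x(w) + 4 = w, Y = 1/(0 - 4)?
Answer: 0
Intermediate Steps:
Y = -¼ (Y = 1/(-4) = -¼ ≈ -0.25000)
x(w) = -4 + w
c(z) = -2 - √z/4
j(q) = (-2 + q - √q/4)/(-4 + q) (j(q) = (q + (-2 - √q/4))/(q - 4) = (-2 + q - √q/4)/(-4 + q))
(x(-3)*j(-4))*n(0) = ((-4 - 3)*((-2 - 4 - I/2)/(-4 - 4)))*0 = -7*(-2 - 4 - I/2)/(-8)*0 = -(-7)*(-2 - 4 - I/2)/8*0 = -(-7)*(-6 - I/2)/8*0 = -7*(¾ + I/16)*0 = (-21/4 - 7*I/16)*0 = 0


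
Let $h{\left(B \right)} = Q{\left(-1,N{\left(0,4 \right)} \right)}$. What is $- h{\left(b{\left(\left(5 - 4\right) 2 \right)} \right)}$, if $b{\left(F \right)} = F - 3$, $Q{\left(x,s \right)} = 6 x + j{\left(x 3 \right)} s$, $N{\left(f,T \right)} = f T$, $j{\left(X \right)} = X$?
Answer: $6$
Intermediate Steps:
$N{\left(f,T \right)} = T f$
$Q{\left(x,s \right)} = 6 x + 3 s x$ ($Q{\left(x,s \right)} = 6 x + x 3 s = 6 x + 3 x s = 6 x + 3 s x$)
$b{\left(F \right)} = -3 + F$
$h{\left(B \right)} = -6$ ($h{\left(B \right)} = 3 \left(-1\right) \left(2 + 4 \cdot 0\right) = 3 \left(-1\right) \left(2 + 0\right) = 3 \left(-1\right) 2 = -6$)
$- h{\left(b{\left(\left(5 - 4\right) 2 \right)} \right)} = \left(-1\right) \left(-6\right) = 6$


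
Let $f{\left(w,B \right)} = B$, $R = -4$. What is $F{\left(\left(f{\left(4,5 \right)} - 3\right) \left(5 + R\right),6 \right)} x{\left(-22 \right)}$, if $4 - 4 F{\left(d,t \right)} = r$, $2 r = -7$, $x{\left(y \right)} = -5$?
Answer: $- \frac{75}{8} \approx -9.375$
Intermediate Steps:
$r = - \frac{7}{2}$ ($r = \frac{1}{2} \left(-7\right) = - \frac{7}{2} \approx -3.5$)
$F{\left(d,t \right)} = \frac{15}{8}$ ($F{\left(d,t \right)} = 1 - - \frac{7}{8} = 1 + \frac{7}{8} = \frac{15}{8}$)
$F{\left(\left(f{\left(4,5 \right)} - 3\right) \left(5 + R\right),6 \right)} x{\left(-22 \right)} = \frac{15}{8} \left(-5\right) = - \frac{75}{8}$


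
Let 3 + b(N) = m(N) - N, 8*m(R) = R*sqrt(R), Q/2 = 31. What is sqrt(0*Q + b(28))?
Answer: sqrt(-31 + 7*sqrt(7)) ≈ 3.5327*I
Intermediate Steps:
Q = 62 (Q = 2*31 = 62)
m(R) = R**(3/2)/8 (m(R) = (R*sqrt(R))/8 = R**(3/2)/8)
b(N) = -3 - N + N**(3/2)/8 (b(N) = -3 + (N**(3/2)/8 - N) = -3 + (-N + N**(3/2)/8) = -3 - N + N**(3/2)/8)
sqrt(0*Q + b(28)) = sqrt(0*62 + (-3 - 1*28 + 28**(3/2)/8)) = sqrt(0 + (-3 - 28 + (56*sqrt(7))/8)) = sqrt(0 + (-3 - 28 + 7*sqrt(7))) = sqrt(0 + (-31 + 7*sqrt(7))) = sqrt(-31 + 7*sqrt(7))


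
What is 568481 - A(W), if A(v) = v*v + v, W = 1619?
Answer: -2054299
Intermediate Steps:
A(v) = v + v² (A(v) = v² + v = v + v²)
568481 - A(W) = 568481 - 1619*(1 + 1619) = 568481 - 1619*1620 = 568481 - 1*2622780 = 568481 - 2622780 = -2054299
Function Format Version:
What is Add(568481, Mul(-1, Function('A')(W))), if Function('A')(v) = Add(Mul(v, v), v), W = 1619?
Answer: -2054299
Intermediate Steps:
Function('A')(v) = Add(v, Pow(v, 2)) (Function('A')(v) = Add(Pow(v, 2), v) = Add(v, Pow(v, 2)))
Add(568481, Mul(-1, Function('A')(W))) = Add(568481, Mul(-1, Mul(1619, Add(1, 1619)))) = Add(568481, Mul(-1, Mul(1619, 1620))) = Add(568481, Mul(-1, 2622780)) = Add(568481, -2622780) = -2054299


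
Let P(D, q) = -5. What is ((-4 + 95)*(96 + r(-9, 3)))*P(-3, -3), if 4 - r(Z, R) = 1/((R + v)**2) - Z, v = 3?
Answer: -1490125/36 ≈ -41392.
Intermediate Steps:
r(Z, R) = 4 + Z - 1/(3 + R)**2 (r(Z, R) = 4 - (1/((R + 3)**2) - Z) = 4 - (1/((3 + R)**2) - Z) = 4 - ((3 + R)**(-2) - Z) = 4 + (Z - 1/(3 + R)**2) = 4 + Z - 1/(3 + R)**2)
((-4 + 95)*(96 + r(-9, 3)))*P(-3, -3) = ((-4 + 95)*(96 + (4 - 9 - 1/(3 + 3)**2)))*(-5) = (91*(96 + (4 - 9 - 1/6**2)))*(-5) = (91*(96 + (4 - 9 - 1*1/36)))*(-5) = (91*(96 + (4 - 9 - 1/36)))*(-5) = (91*(96 - 181/36))*(-5) = (91*(3275/36))*(-5) = (298025/36)*(-5) = -1490125/36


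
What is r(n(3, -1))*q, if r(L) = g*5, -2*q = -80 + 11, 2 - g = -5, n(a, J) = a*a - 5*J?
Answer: 2415/2 ≈ 1207.5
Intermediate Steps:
n(a, J) = a² - 5*J
g = 7 (g = 2 - 1*(-5) = 2 + 5 = 7)
q = 69/2 (q = -(-80 + 11)/2 = -½*(-69) = 69/2 ≈ 34.500)
r(L) = 35 (r(L) = 7*5 = 35)
r(n(3, -1))*q = 35*(69/2) = 2415/2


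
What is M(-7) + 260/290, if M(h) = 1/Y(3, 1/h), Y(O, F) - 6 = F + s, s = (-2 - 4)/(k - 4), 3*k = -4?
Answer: 11790/11339 ≈ 1.0398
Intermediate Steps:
k = -4/3 (k = (⅓)*(-4) = -4/3 ≈ -1.3333)
s = 9/8 (s = (-2 - 4)/(-4/3 - 4) = -6/(-16/3) = -6*(-3/16) = 9/8 ≈ 1.1250)
Y(O, F) = 57/8 + F (Y(O, F) = 6 + (F + 9/8) = 6 + (9/8 + F) = 57/8 + F)
M(h) = 1/(57/8 + 1/h)
M(-7) + 260/290 = 8*(-7)/(8 + 57*(-7)) + 260/290 = 8*(-7)/(8 - 399) + 260*(1/290) = 8*(-7)/(-391) + 26/29 = 8*(-7)*(-1/391) + 26/29 = 56/391 + 26/29 = 11790/11339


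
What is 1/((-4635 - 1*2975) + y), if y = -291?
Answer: -1/7901 ≈ -0.00012657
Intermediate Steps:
1/((-4635 - 1*2975) + y) = 1/((-4635 - 1*2975) - 291) = 1/((-4635 - 2975) - 291) = 1/(-7610 - 291) = 1/(-7901) = -1/7901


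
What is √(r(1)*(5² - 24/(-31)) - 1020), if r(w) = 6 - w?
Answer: 5*I*√34255/31 ≈ 29.852*I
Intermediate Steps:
√(r(1)*(5² - 24/(-31)) - 1020) = √((6 - 1*1)*(5² - 24/(-31)) - 1020) = √((6 - 1)*(25 - 24*(-1/31)) - 1020) = √(5*(25 + 24/31) - 1020) = √(5*(799/31) - 1020) = √(3995/31 - 1020) = √(-27625/31) = 5*I*√34255/31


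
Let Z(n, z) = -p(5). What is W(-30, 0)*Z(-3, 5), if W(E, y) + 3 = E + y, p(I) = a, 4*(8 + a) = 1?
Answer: -1023/4 ≈ -255.75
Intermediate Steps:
a = -31/4 (a = -8 + (1/4)*1 = -8 + 1/4 = -31/4 ≈ -7.7500)
p(I) = -31/4
Z(n, z) = 31/4 (Z(n, z) = -1*(-31/4) = 31/4)
W(E, y) = -3 + E + y (W(E, y) = -3 + (E + y) = -3 + E + y)
W(-30, 0)*Z(-3, 5) = (-3 - 30 + 0)*(31/4) = -33*31/4 = -1023/4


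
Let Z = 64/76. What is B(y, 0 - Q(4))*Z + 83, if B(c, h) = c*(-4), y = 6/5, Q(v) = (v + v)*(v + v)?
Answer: 7501/95 ≈ 78.958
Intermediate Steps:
Q(v) = 4*v² (Q(v) = (2*v)*(2*v) = 4*v²)
y = 6/5 (y = 6*(⅕) = 6/5 ≈ 1.2000)
B(c, h) = -4*c
Z = 16/19 (Z = 64*(1/76) = 16/19 ≈ 0.84210)
B(y, 0 - Q(4))*Z + 83 = -4*6/5*(16/19) + 83 = -24/5*16/19 + 83 = -384/95 + 83 = 7501/95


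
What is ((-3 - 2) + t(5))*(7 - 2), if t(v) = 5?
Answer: 0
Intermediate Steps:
((-3 - 2) + t(5))*(7 - 2) = ((-3 - 2) + 5)*(7 - 2) = (-5 + 5)*5 = 0*5 = 0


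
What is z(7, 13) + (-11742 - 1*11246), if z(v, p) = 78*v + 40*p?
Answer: -21922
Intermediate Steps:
z(v, p) = 40*p + 78*v
z(7, 13) + (-11742 - 1*11246) = (40*13 + 78*7) + (-11742 - 1*11246) = (520 + 546) + (-11742 - 11246) = 1066 - 22988 = -21922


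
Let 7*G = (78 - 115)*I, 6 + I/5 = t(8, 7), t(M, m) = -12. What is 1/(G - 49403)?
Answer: -7/342491 ≈ -2.0438e-5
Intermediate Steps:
I = -90 (I = -30 + 5*(-12) = -30 - 60 = -90)
G = 3330/7 (G = ((78 - 115)*(-90))/7 = (-37*(-90))/7 = (⅐)*3330 = 3330/7 ≈ 475.71)
1/(G - 49403) = 1/(3330/7 - 49403) = 1/(-342491/7) = -7/342491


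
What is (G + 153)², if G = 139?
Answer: 85264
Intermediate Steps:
(G + 153)² = (139 + 153)² = 292² = 85264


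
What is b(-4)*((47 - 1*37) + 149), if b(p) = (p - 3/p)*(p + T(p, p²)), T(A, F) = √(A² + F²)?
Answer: 2067 - 2067*√17 ≈ -6455.5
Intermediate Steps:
b(p) = (p + √(p² + p⁴))*(p - 3/p) (b(p) = (p - 3/p)*(p + √(p² + (p²)²)) = (p - 3/p)*(p + √(p² + p⁴)) = (p + √(p² + p⁴))*(p - 3/p))
b(-4)*((47 - 1*37) + 149) = (-3 + (-4)² - 4*√((-4)² + (-4)⁴) - 3*√((-4)² + (-4)⁴)/(-4))*((47 - 1*37) + 149) = (-3 + 16 - 4*√(16 + 256) - 3*(-¼)*√(16 + 256))*((47 - 37) + 149) = (-3 + 16 - 16*√17 - 3*(-¼)*√272)*(10 + 149) = (-3 + 16 - 16*√17 - 3*(-¼)*4*√17)*159 = (-3 + 16 - 16*√17 + 3*√17)*159 = (13 - 13*√17)*159 = 2067 - 2067*√17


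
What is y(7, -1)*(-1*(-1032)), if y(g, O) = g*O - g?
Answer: -14448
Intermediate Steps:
y(g, O) = -g + O*g (y(g, O) = O*g - g = -g + O*g)
y(7, -1)*(-1*(-1032)) = (7*(-1 - 1))*(-1*(-1032)) = (7*(-2))*1032 = -14*1032 = -14448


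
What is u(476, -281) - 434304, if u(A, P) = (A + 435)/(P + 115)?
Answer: -72095375/166 ≈ -4.3431e+5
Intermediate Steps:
u(A, P) = (435 + A)/(115 + P)
u(476, -281) - 434304 = (435 + 476)/(115 - 281) - 434304 = 911/(-166) - 434304 = -1/166*911 - 434304 = -911/166 - 434304 = -72095375/166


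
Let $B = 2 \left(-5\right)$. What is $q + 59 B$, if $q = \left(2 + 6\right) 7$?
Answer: $-534$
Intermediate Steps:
$B = -10$
$q = 56$ ($q = 8 \cdot 7 = 56$)
$q + 59 B = 56 + 59 \left(-10\right) = 56 - 590 = -534$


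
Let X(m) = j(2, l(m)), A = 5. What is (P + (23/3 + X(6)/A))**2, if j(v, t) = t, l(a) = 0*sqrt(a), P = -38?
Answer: 8281/9 ≈ 920.11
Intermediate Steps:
l(a) = 0
X(m) = 0
(P + (23/3 + X(6)/A))**2 = (-38 + (23/3 + 0/5))**2 = (-38 + (23*(1/3) + 0*(1/5)))**2 = (-38 + (23/3 + 0))**2 = (-38 + 23/3)**2 = (-91/3)**2 = 8281/9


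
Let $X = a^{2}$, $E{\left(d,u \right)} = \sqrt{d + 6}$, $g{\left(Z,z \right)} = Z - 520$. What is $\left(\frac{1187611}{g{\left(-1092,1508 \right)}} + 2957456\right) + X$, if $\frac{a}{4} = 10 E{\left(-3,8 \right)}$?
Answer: $\frac{4773969061}{1612} \approx 2.9615 \cdot 10^{6}$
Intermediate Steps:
$g{\left(Z,z \right)} = -520 + Z$
$E{\left(d,u \right)} = \sqrt{6 + d}$
$a = 40 \sqrt{3}$ ($a = 4 \cdot 10 \sqrt{6 - 3} = 4 \cdot 10 \sqrt{3} = 40 \sqrt{3} \approx 69.282$)
$X = 4800$ ($X = \left(40 \sqrt{3}\right)^{2} = 4800$)
$\left(\frac{1187611}{g{\left(-1092,1508 \right)}} + 2957456\right) + X = \left(\frac{1187611}{-520 - 1092} + 2957456\right) + 4800 = \left(\frac{1187611}{-1612} + 2957456\right) + 4800 = \left(1187611 \left(- \frac{1}{1612}\right) + 2957456\right) + 4800 = \left(- \frac{1187611}{1612} + 2957456\right) + 4800 = \frac{4766231461}{1612} + 4800 = \frac{4773969061}{1612}$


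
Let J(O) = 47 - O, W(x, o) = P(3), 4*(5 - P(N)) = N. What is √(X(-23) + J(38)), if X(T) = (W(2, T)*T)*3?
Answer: I*√1137/2 ≈ 16.86*I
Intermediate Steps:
P(N) = 5 - N/4
W(x, o) = 17/4 (W(x, o) = 5 - ¼*3 = 5 - ¾ = 17/4)
X(T) = 51*T/4 (X(T) = (17*T/4)*3 = 51*T/4)
√(X(-23) + J(38)) = √((51/4)*(-23) + (47 - 1*38)) = √(-1173/4 + (47 - 38)) = √(-1173/4 + 9) = √(-1137/4) = I*√1137/2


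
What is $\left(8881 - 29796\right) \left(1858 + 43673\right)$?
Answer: $-952280865$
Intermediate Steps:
$\left(8881 - 29796\right) \left(1858 + 43673\right) = \left(-20915\right) 45531 = -952280865$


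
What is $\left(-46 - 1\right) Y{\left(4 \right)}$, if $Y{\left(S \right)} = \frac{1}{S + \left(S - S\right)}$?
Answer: $- \frac{47}{4} \approx -11.75$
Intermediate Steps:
$Y{\left(S \right)} = \frac{1}{S}$ ($Y{\left(S \right)} = \frac{1}{S + 0} = \frac{1}{S}$)
$\left(-46 - 1\right) Y{\left(4 \right)} = \frac{-46 - 1}{4} = \left(-47\right) \frac{1}{4} = - \frac{47}{4}$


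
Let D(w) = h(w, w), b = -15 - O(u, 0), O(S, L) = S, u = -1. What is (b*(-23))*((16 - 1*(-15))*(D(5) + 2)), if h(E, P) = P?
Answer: 69874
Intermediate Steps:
b = -14 (b = -15 - 1*(-1) = -15 + 1 = -14)
D(w) = w
(b*(-23))*((16 - 1*(-15))*(D(5) + 2)) = (-14*(-23))*((16 - 1*(-15))*(5 + 2)) = 322*((16 + 15)*7) = 322*(31*7) = 322*217 = 69874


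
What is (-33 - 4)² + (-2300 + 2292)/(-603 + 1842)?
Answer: 1696183/1239 ≈ 1369.0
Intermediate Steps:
(-33 - 4)² + (-2300 + 2292)/(-603 + 1842) = (-37)² - 8/1239 = 1369 - 8*1/1239 = 1369 - 8/1239 = 1696183/1239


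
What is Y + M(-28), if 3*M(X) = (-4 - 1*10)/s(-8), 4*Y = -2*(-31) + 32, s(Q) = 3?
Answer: 395/18 ≈ 21.944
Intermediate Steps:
Y = 47/2 (Y = (-2*(-31) + 32)/4 = (62 + 32)/4 = (¼)*94 = 47/2 ≈ 23.500)
M(X) = -14/9 (M(X) = ((-4 - 1*10)/3)/3 = ((-4 - 10)*(⅓))/3 = (-14*⅓)/3 = (⅓)*(-14/3) = -14/9)
Y + M(-28) = 47/2 - 14/9 = 395/18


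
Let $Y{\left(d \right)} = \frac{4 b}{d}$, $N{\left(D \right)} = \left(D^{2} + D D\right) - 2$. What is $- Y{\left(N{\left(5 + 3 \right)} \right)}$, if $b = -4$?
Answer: $\frac{8}{63} \approx 0.12698$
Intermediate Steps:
$N{\left(D \right)} = -2 + 2 D^{2}$ ($N{\left(D \right)} = \left(D^{2} + D^{2}\right) - 2 = 2 D^{2} - 2 = -2 + 2 D^{2}$)
$Y{\left(d \right)} = - \frac{16}{d}$ ($Y{\left(d \right)} = \frac{4 \left(-4\right)}{d} = - \frac{16}{d}$)
$- Y{\left(N{\left(5 + 3 \right)} \right)} = - \frac{-16}{-2 + 2 \left(5 + 3\right)^{2}} = - \frac{-16}{-2 + 2 \cdot 8^{2}} = - \frac{-16}{-2 + 2 \cdot 64} = - \frac{-16}{-2 + 128} = - \frac{-16}{126} = \left(-1\right) \left(- \frac{8}{63}\right) = \frac{8}{63}$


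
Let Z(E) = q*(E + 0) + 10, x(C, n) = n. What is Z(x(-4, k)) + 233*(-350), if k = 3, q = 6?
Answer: -81522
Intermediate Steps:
Z(E) = 10 + 6*E (Z(E) = 6*(E + 0) + 10 = 6*E + 10 = 10 + 6*E)
Z(x(-4, k)) + 233*(-350) = (10 + 6*3) + 233*(-350) = (10 + 18) - 81550 = 28 - 81550 = -81522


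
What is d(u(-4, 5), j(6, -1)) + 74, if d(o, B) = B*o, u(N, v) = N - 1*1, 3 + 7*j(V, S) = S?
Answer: 538/7 ≈ 76.857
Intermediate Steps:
j(V, S) = -3/7 + S/7
u(N, v) = -1 + N (u(N, v) = N - 1 = -1 + N)
d(u(-4, 5), j(6, -1)) + 74 = (-3/7 + (⅐)*(-1))*(-1 - 4) + 74 = (-3/7 - ⅐)*(-5) + 74 = -4/7*(-5) + 74 = 20/7 + 74 = 538/7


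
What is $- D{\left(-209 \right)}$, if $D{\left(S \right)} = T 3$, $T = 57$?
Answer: $-171$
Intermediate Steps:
$D{\left(S \right)} = 171$ ($D{\left(S \right)} = 57 \cdot 3 = 171$)
$- D{\left(-209 \right)} = \left(-1\right) 171 = -171$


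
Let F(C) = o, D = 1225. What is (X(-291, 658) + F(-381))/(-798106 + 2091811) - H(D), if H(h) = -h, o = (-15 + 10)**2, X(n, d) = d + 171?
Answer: 226398497/184815 ≈ 1225.0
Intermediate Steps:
X(n, d) = 171 + d
o = 25 (o = (-5)**2 = 25)
F(C) = 25
(X(-291, 658) + F(-381))/(-798106 + 2091811) - H(D) = ((171 + 658) + 25)/(-798106 + 2091811) - (-1)*1225 = (829 + 25)/1293705 - 1*(-1225) = 854*(1/1293705) + 1225 = 122/184815 + 1225 = 226398497/184815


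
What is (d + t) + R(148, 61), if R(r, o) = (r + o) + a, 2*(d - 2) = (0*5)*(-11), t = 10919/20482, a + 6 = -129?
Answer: 1567551/20482 ≈ 76.533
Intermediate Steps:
a = -135 (a = -6 - 129 = -135)
t = 10919/20482 (t = 10919*(1/20482) = 10919/20482 ≈ 0.53310)
d = 2 (d = 2 + ((0*5)*(-11))/2 = 2 + (0*(-11))/2 = 2 + (½)*0 = 2 + 0 = 2)
R(r, o) = -135 + o + r (R(r, o) = (r + o) - 135 = (o + r) - 135 = -135 + o + r)
(d + t) + R(148, 61) = (2 + 10919/20482) + (-135 + 61 + 148) = 51883/20482 + 74 = 1567551/20482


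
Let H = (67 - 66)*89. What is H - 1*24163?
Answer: -24074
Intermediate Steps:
H = 89 (H = 1*89 = 89)
H - 1*24163 = 89 - 1*24163 = 89 - 24163 = -24074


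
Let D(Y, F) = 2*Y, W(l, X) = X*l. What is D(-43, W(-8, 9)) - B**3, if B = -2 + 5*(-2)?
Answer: 1642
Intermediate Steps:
B = -12 (B = -2 - 10 = -12)
D(-43, W(-8, 9)) - B**3 = 2*(-43) - 1*(-12)**3 = -86 - 1*(-1728) = -86 + 1728 = 1642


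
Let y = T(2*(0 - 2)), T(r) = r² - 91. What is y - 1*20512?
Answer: -20587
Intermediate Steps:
T(r) = -91 + r²
y = -75 (y = -91 + (2*(0 - 2))² = -91 + (2*(-2))² = -91 + (-4)² = -91 + 16 = -75)
y - 1*20512 = -75 - 1*20512 = -75 - 20512 = -20587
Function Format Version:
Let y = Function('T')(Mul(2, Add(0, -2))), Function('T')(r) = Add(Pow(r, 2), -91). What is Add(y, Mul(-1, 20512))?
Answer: -20587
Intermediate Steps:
Function('T')(r) = Add(-91, Pow(r, 2))
y = -75 (y = Add(-91, Pow(Mul(2, Add(0, -2)), 2)) = Add(-91, Pow(Mul(2, -2), 2)) = Add(-91, Pow(-4, 2)) = Add(-91, 16) = -75)
Add(y, Mul(-1, 20512)) = Add(-75, Mul(-1, 20512)) = Add(-75, -20512) = -20587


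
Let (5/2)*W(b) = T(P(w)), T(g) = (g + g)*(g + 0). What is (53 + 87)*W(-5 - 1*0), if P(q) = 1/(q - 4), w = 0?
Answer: 7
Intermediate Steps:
P(q) = 1/(-4 + q)
T(g) = 2*g² (T(g) = (2*g)*g = 2*g²)
W(b) = 1/20 (W(b) = 2*(2*(1/(-4 + 0))²)/5 = 2*(2*(1/(-4))²)/5 = 2*(2*(-¼)²)/5 = 2*(2*(1/16))/5 = (⅖)*(⅛) = 1/20)
(53 + 87)*W(-5 - 1*0) = (53 + 87)*(1/20) = 140*(1/20) = 7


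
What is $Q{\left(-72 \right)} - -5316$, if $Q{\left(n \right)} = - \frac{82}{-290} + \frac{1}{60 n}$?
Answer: $\frac{133204775}{25056} \approx 5316.3$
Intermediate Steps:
$Q{\left(n \right)} = \frac{41}{145} + \frac{1}{60 n}$ ($Q{\left(n \right)} = \left(-82\right) \left(- \frac{1}{290}\right) + \frac{1}{60 n} = \frac{41}{145} + \frac{1}{60 n}$)
$Q{\left(-72 \right)} - -5316 = \frac{29 + 492 \left(-72\right)}{1740 \left(-72\right)} - -5316 = \frac{1}{1740} \left(- \frac{1}{72}\right) \left(29 - 35424\right) + 5316 = \frac{1}{1740} \left(- \frac{1}{72}\right) \left(-35395\right) + 5316 = \frac{7079}{25056} + 5316 = \frac{133204775}{25056}$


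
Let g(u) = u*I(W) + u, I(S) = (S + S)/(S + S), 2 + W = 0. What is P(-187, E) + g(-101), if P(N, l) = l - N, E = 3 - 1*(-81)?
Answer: 69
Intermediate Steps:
W = -2 (W = -2 + 0 = -2)
E = 84 (E = 3 + 81 = 84)
I(S) = 1 (I(S) = (2*S)/((2*S)) = (2*S)*(1/(2*S)) = 1)
g(u) = 2*u (g(u) = u*1 + u = u + u = 2*u)
P(-187, E) + g(-101) = (84 - 1*(-187)) + 2*(-101) = (84 + 187) - 202 = 271 - 202 = 69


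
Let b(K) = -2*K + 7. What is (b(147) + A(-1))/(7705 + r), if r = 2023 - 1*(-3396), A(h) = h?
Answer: -72/3281 ≈ -0.021945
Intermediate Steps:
b(K) = 7 - 2*K
r = 5419 (r = 2023 + 3396 = 5419)
(b(147) + A(-1))/(7705 + r) = ((7 - 2*147) - 1)/(7705 + 5419) = ((7 - 294) - 1)/13124 = (-287 - 1)*(1/13124) = -288*1/13124 = -72/3281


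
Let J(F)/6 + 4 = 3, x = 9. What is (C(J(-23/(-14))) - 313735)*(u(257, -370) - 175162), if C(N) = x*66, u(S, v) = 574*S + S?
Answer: 8575992567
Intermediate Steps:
J(F) = -6 (J(F) = -24 + 6*3 = -24 + 18 = -6)
u(S, v) = 575*S
C(N) = 594 (C(N) = 9*66 = 594)
(C(J(-23/(-14))) - 313735)*(u(257, -370) - 175162) = (594 - 313735)*(575*257 - 175162) = -313141*(147775 - 175162) = -313141*(-27387) = 8575992567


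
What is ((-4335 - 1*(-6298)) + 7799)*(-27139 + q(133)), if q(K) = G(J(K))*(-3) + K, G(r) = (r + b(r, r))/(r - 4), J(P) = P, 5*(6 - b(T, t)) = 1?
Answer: -56687777808/215 ≈ -2.6366e+8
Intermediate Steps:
b(T, t) = 29/5 (b(T, t) = 6 - ⅕*1 = 6 - ⅕ = 29/5)
G(r) = (29/5 + r)/(-4 + r) (G(r) = (r + 29/5)/(r - 4) = (29/5 + r)/(-4 + r))
q(K) = K - 3*(29/5 + K)/(-4 + K) (q(K) = ((29/5 + K)/(-4 + K))*(-3) + K = -3*(29/5 + K)/(-4 + K) + K = K - 3*(29/5 + K)/(-4 + K))
((-4335 - 1*(-6298)) + 7799)*(-27139 + q(133)) = ((-4335 - 1*(-6298)) + 7799)*(-27139 + (-87/5 + 133² - 7*133)/(-4 + 133)) = ((-4335 + 6298) + 7799)*(-27139 + (-87/5 + 17689 - 931)/129) = (1963 + 7799)*(-27139 + (1/129)*(83703/5)) = 9762*(-27139 + 27901/215) = 9762*(-5806984/215) = -56687777808/215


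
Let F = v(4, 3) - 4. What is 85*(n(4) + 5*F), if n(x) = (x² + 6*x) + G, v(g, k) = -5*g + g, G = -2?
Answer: -5270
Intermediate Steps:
v(g, k) = -4*g
F = -20 (F = -4*4 - 4 = -16 - 4 = -20)
n(x) = -2 + x² + 6*x (n(x) = (x² + 6*x) - 2 = -2 + x² + 6*x)
85*(n(4) + 5*F) = 85*((-2 + 4² + 6*4) + 5*(-20)) = 85*((-2 + 16 + 24) - 100) = 85*(38 - 100) = 85*(-62) = -5270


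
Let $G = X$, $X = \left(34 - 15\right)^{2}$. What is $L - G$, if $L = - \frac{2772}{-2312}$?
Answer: $- \frac{207965}{578} \approx -359.8$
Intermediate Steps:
$X = 361$ ($X = 19^{2} = 361$)
$G = 361$
$L = \frac{693}{578}$ ($L = \left(-2772\right) \left(- \frac{1}{2312}\right) = \frac{693}{578} \approx 1.199$)
$L - G = \frac{693}{578} - 361 = - \frac{207965}{578}$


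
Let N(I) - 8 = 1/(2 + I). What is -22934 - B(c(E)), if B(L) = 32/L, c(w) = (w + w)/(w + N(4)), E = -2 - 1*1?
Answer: -206158/9 ≈ -22906.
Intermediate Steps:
E = -3 (E = -2 - 1 = -3)
N(I) = 8 + 1/(2 + I)
c(w) = 2*w/(49/6 + w) (c(w) = (w + w)/(w + (17 + 8*4)/(2 + 4)) = (2*w)/(w + (17 + 32)/6) = (2*w)/(w + (⅙)*49) = (2*w)/(w + 49/6) = (2*w)/(49/6 + w) = 2*w/(49/6 + w))
-22934 - B(c(E)) = -22934 - 32/(12*(-3)/(49 + 6*(-3))) = -22934 - 32/(12*(-3)/(49 - 18)) = -22934 - 32/(12*(-3)/31) = -22934 - 32/(12*(-3)*(1/31)) = -22934 - 32/(-36/31) = -22934 - 32*(-31)/36 = -22934 - 1*(-248/9) = -22934 + 248/9 = -206158/9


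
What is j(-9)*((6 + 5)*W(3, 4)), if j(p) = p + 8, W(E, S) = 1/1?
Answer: -11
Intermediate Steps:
W(E, S) = 1 (W(E, S) = 1*1 = 1)
j(p) = 8 + p
j(-9)*((6 + 5)*W(3, 4)) = (8 - 9)*((6 + 5)*1) = -11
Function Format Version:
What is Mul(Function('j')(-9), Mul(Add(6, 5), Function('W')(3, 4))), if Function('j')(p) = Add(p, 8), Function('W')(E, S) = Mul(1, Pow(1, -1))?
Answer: -11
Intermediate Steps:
Function('W')(E, S) = 1 (Function('W')(E, S) = Mul(1, 1) = 1)
Function('j')(p) = Add(8, p)
Mul(Function('j')(-9), Mul(Add(6, 5), Function('W')(3, 4))) = Mul(Add(8, -9), Mul(Add(6, 5), 1)) = Mul(-1, Mul(11, 1)) = Mul(-1, 11) = -11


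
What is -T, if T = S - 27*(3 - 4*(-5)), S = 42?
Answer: 579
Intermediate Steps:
T = -579 (T = 42 - 27*(3 - 4*(-5)) = 42 - 27*(3 + 20) = 42 - 27*23 = 42 - 621 = -579)
-T = -1*(-579) = 579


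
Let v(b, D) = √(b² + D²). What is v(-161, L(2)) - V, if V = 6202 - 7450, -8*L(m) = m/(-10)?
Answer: 1248 + √41473601/40 ≈ 1409.0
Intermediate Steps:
L(m) = m/80 (L(m) = -m/(8*(-10)) = -m*(-1)/(8*10) = -(-1)*m/80 = m/80)
v(b, D) = √(D² + b²)
V = -1248
v(-161, L(2)) - V = √(((1/80)*2)² + (-161)²) - 1*(-1248) = √((1/40)² + 25921) + 1248 = √(1/1600 + 25921) + 1248 = √(41473601/1600) + 1248 = √41473601/40 + 1248 = 1248 + √41473601/40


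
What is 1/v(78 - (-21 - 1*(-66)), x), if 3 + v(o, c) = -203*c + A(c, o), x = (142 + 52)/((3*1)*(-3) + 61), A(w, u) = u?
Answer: -26/18911 ≈ -0.0013749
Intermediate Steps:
x = 97/26 (x = 194/(3*(-3) + 61) = 194/(-9 + 61) = 194/52 = 194*(1/52) = 97/26 ≈ 3.7308)
v(o, c) = -3 + o - 203*c (v(o, c) = -3 + (-203*c + o) = -3 + (o - 203*c) = -3 + o - 203*c)
1/v(78 - (-21 - 1*(-66)), x) = 1/(-3 + (78 - (-21 - 1*(-66))) - 203*97/26) = 1/(-3 + (78 - (-21 + 66)) - 19691/26) = 1/(-3 + (78 - 1*45) - 19691/26) = 1/(-3 + (78 - 45) - 19691/26) = 1/(-3 + 33 - 19691/26) = 1/(-18911/26) = -26/18911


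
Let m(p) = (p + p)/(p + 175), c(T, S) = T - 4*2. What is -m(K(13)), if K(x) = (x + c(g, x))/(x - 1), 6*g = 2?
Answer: -8/1579 ≈ -0.0050665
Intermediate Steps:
g = ⅓ (g = (⅙)*2 = ⅓ ≈ 0.33333)
c(T, S) = -8 + T (c(T, S) = T - 8 = -8 + T)
K(x) = (-23/3 + x)/(-1 + x) (K(x) = (x + (-8 + ⅓))/(x - 1) = (x - 23/3)/(-1 + x) = (-23/3 + x)/(-1 + x))
m(p) = 2*p/(175 + p) (m(p) = (2*p)/(175 + p) = 2*p/(175 + p))
-m(K(13)) = -2*(-23/3 + 13)/(-1 + 13)/(175 + (-23/3 + 13)/(-1 + 13)) = -2*(16/3)/12/(175 + (16/3)/12) = -2*(1/12)*(16/3)/(175 + (1/12)*(16/3)) = -2*4/(9*(175 + 4/9)) = -2*4/(9*1579/9) = -2*4*9/(9*1579) = -1*8/1579 = -8/1579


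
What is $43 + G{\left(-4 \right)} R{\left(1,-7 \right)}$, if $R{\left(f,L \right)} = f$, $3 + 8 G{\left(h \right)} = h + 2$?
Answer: $\frac{339}{8} \approx 42.375$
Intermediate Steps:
$G{\left(h \right)} = - \frac{1}{8} + \frac{h}{8}$ ($G{\left(h \right)} = - \frac{3}{8} + \frac{h + 2}{8} = - \frac{3}{8} + \frac{2 + h}{8} = - \frac{3}{8} + \left(\frac{1}{4} + \frac{h}{8}\right) = - \frac{1}{8} + \frac{h}{8}$)
$43 + G{\left(-4 \right)} R{\left(1,-7 \right)} = 43 + \left(- \frac{1}{8} + \frac{1}{8} \left(-4\right)\right) 1 = 43 + \left(- \frac{1}{8} - \frac{1}{2}\right) 1 = 43 - \frac{5}{8} = \frac{339}{8}$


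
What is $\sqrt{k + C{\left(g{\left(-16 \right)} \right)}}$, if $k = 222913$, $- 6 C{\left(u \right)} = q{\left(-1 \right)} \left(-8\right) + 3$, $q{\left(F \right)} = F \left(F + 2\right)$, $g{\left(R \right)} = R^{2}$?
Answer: $\frac{\sqrt{8024802}}{6} \approx 472.13$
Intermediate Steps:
$q{\left(F \right)} = F \left(2 + F\right)$
$C{\left(u \right)} = - \frac{11}{6}$ ($C{\left(u \right)} = - \frac{- (2 - 1) \left(-8\right) + 3}{6} = - \frac{\left(-1\right) 1 \left(-8\right) + 3}{6} = - \frac{\left(-1\right) \left(-8\right) + 3}{6} = - \frac{8 + 3}{6} = \left(- \frac{1}{6}\right) 11 = - \frac{11}{6}$)
$\sqrt{k + C{\left(g{\left(-16 \right)} \right)}} = \sqrt{222913 - \frac{11}{6}} = \sqrt{\frac{1337467}{6}} = \frac{\sqrt{8024802}}{6}$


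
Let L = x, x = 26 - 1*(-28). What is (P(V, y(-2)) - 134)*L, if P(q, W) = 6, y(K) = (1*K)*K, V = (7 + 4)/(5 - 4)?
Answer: -6912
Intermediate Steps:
x = 54 (x = 26 + 28 = 54)
L = 54
V = 11 (V = 11/1 = 11*1 = 11)
y(K) = K² (y(K) = K*K = K²)
(P(V, y(-2)) - 134)*L = (6 - 134)*54 = -128*54 = -6912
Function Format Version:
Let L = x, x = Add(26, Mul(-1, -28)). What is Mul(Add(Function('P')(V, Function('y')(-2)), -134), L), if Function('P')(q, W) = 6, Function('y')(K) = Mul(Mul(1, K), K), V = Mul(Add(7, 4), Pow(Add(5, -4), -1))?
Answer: -6912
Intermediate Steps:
x = 54 (x = Add(26, 28) = 54)
L = 54
V = 11 (V = Mul(11, Pow(1, -1)) = Mul(11, 1) = 11)
Function('y')(K) = Pow(K, 2) (Function('y')(K) = Mul(K, K) = Pow(K, 2))
Mul(Add(Function('P')(V, Function('y')(-2)), -134), L) = Mul(Add(6, -134), 54) = Mul(-128, 54) = -6912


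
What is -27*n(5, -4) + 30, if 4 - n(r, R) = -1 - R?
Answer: 3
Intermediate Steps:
n(r, R) = 5 + R (n(r, R) = 4 - (-1 - R) = 4 + (1 + R) = 5 + R)
-27*n(5, -4) + 30 = -27*(5 - 4) + 30 = -27*1 + 30 = -27 + 30 = 3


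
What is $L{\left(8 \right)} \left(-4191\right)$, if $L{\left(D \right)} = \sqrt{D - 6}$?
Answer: $- 4191 \sqrt{2} \approx -5927.0$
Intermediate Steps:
$L{\left(D \right)} = \sqrt{-6 + D}$
$L{\left(8 \right)} \left(-4191\right) = \sqrt{-6 + 8} \left(-4191\right) = \sqrt{2} \left(-4191\right) = - 4191 \sqrt{2}$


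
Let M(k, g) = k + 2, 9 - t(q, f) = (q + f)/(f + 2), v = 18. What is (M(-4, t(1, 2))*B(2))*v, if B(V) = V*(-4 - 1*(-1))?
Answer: 216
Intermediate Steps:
t(q, f) = 9 - (f + q)/(2 + f) (t(q, f) = 9 - (q + f)/(f + 2) = 9 - (f + q)/(2 + f))
B(V) = -3*V (B(V) = V*(-4 + 1) = V*(-3) = -3*V)
M(k, g) = 2 + k
(M(-4, t(1, 2))*B(2))*v = ((2 - 4)*(-3*2))*18 = -2*(-6)*18 = 12*18 = 216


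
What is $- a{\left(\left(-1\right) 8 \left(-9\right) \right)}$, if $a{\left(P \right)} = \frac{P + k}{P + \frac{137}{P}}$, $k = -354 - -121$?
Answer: $\frac{11592}{5321} \approx 2.1785$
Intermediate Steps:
$k = -233$ ($k = -354 + 121 = -233$)
$a{\left(P \right)} = \frac{-233 + P}{P + \frac{137}{P}}$ ($a{\left(P \right)} = \frac{P - 233}{P + \frac{137}{P}} = \frac{-233 + P}{P + \frac{137}{P}}$)
$- a{\left(\left(-1\right) 8 \left(-9\right) \right)} = - \frac{\left(-1\right) 8 \left(-9\right) \left(-233 + \left(-1\right) 8 \left(-9\right)\right)}{137 + \left(\left(-1\right) 8 \left(-9\right)\right)^{2}} = - \frac{\left(-8\right) \left(-9\right) \left(-233 - -72\right)}{137 + \left(\left(-8\right) \left(-9\right)\right)^{2}} = - \frac{72 \left(-233 + 72\right)}{137 + 72^{2}} = - \frac{72 \left(-161\right)}{137 + 5184} = - \frac{72 \left(-161\right)}{5321} = \left(-1\right) \left(- \frac{11592}{5321}\right) = \frac{11592}{5321}$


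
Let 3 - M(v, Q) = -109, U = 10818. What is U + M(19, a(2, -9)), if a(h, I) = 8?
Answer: 10930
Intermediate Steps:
M(v, Q) = 112 (M(v, Q) = 3 - 1*(-109) = 3 + 109 = 112)
U + M(19, a(2, -9)) = 10818 + 112 = 10930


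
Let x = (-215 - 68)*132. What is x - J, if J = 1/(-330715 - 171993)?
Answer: -18779160047/502708 ≈ -37356.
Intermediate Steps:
x = -37356 (x = -283*132 = -37356)
J = -1/502708 (J = 1/(-502708) = -1/502708 ≈ -1.9892e-6)
x - J = -37356 - 1*(-1/502708) = -37356 + 1/502708 = -18779160047/502708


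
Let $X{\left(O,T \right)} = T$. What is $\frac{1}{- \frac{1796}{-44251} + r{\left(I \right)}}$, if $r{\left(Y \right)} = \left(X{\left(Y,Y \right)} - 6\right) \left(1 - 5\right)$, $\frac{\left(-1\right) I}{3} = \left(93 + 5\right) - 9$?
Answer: $\frac{44251}{48323888} \approx 0.00091572$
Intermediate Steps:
$I = -267$ ($I = - 3 \left(\left(93 + 5\right) - 9\right) = - 3 \left(98 - 9\right) = \left(-3\right) 89 = -267$)
$r{\left(Y \right)} = 24 - 4 Y$ ($r{\left(Y \right)} = \left(Y - 6\right) \left(1 - 5\right) = \left(Y - 6\right) \left(-4\right) = \left(-6 + Y\right) \left(-4\right) = 24 - 4 Y$)
$\frac{1}{- \frac{1796}{-44251} + r{\left(I \right)}} = \frac{1}{- \frac{1796}{-44251} + \left(24 - -1068\right)} = \frac{1}{\left(-1796\right) \left(- \frac{1}{44251}\right) + \left(24 + 1068\right)} = \frac{1}{\frac{1796}{44251} + 1092} = \frac{1}{\frac{48323888}{44251}} = \frac{44251}{48323888}$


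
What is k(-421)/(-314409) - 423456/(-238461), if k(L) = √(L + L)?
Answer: 141152/79487 - I*√842/314409 ≈ 1.7758 - 9.2291e-5*I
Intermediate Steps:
k(L) = √2*√L (k(L) = √(2*L) = √2*√L)
k(-421)/(-314409) - 423456/(-238461) = (√2*√(-421))/(-314409) - 423456/(-238461) = (√2*(I*√421))*(-1/314409) - 423456*(-1/238461) = (I*√842)*(-1/314409) + 141152/79487 = -I*√842/314409 + 141152/79487 = 141152/79487 - I*√842/314409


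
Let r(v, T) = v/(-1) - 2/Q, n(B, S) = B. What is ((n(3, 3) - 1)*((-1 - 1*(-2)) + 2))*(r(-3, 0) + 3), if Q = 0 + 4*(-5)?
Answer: 183/5 ≈ 36.600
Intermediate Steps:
Q = -20 (Q = 0 - 20 = -20)
r(v, T) = ⅒ - v (r(v, T) = v/(-1) - 2/(-20) = v*(-1) - 2*(-1/20) = -v + ⅒ = ⅒ - v)
((n(3, 3) - 1)*((-1 - 1*(-2)) + 2))*(r(-3, 0) + 3) = ((3 - 1)*((-1 - 1*(-2)) + 2))*((⅒ - 1*(-3)) + 3) = (2*((-1 + 2) + 2))*((⅒ + 3) + 3) = (2*(1 + 2))*(31/10 + 3) = (2*3)*(61/10) = 6*(61/10) = 183/5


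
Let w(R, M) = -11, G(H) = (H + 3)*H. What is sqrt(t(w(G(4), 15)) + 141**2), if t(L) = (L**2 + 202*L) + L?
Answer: sqrt(17769) ≈ 133.30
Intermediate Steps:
G(H) = H*(3 + H) (G(H) = (3 + H)*H = H*(3 + H))
t(L) = L**2 + 203*L
sqrt(t(w(G(4), 15)) + 141**2) = sqrt(-11*(203 - 11) + 141**2) = sqrt(-11*192 + 19881) = sqrt(-2112 + 19881) = sqrt(17769)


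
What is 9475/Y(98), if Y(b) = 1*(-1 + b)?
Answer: 9475/97 ≈ 97.680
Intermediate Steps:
Y(b) = -1 + b
9475/Y(98) = 9475/(-1 + 98) = 9475/97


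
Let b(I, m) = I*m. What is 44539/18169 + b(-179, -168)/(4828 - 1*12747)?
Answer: -193673827/143880311 ≈ -1.3461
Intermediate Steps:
44539/18169 + b(-179, -168)/(4828 - 1*12747) = 44539/18169 + (-179*(-168))/(4828 - 1*12747) = 44539*(1/18169) + 30072/(4828 - 12747) = 44539/18169 + 30072/(-7919) = 44539/18169 + 30072*(-1/7919) = 44539/18169 - 30072/7919 = -193673827/143880311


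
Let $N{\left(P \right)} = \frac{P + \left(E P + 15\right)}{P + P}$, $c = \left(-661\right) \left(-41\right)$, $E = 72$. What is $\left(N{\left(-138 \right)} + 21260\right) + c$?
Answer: $\frac{4452565}{92} \approx 48397.0$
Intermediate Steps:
$c = 27101$
$N{\left(P \right)} = \frac{15 + 73 P}{2 P}$ ($N{\left(P \right)} = \frac{P + \left(72 P + 15\right)}{P + P} = \frac{P + \left(15 + 72 P\right)}{2 P} = \left(15 + 73 P\right) \frac{1}{2 P} = \frac{15 + 73 P}{2 P}$)
$\left(N{\left(-138 \right)} + 21260\right) + c = \left(\frac{15 + 73 \left(-138\right)}{2 \left(-138\right)} + 21260\right) + 27101 = \left(\frac{1}{2} \left(- \frac{1}{138}\right) \left(15 - 10074\right) + 21260\right) + 27101 = \left(\frac{1}{2} \left(- \frac{1}{138}\right) \left(-10059\right) + 21260\right) + 27101 = \left(\frac{3353}{92} + 21260\right) + 27101 = \frac{1959273}{92} + 27101 = \frac{4452565}{92}$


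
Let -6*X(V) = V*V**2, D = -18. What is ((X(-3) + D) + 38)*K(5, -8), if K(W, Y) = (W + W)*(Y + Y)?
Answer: -3920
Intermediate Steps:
K(W, Y) = 4*W*Y (K(W, Y) = (2*W)*(2*Y) = 4*W*Y)
X(V) = -V**3/6 (X(V) = -V*V**2/6 = -V**3/6)
((X(-3) + D) + 38)*K(5, -8) = ((-1/6*(-3)**3 - 18) + 38)*(4*5*(-8)) = ((-1/6*(-27) - 18) + 38)*(-160) = ((9/2 - 18) + 38)*(-160) = (-27/2 + 38)*(-160) = (49/2)*(-160) = -3920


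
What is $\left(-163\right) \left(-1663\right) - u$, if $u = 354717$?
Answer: $-83648$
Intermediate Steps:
$\left(-163\right) \left(-1663\right) - u = \left(-163\right) \left(-1663\right) - 354717 = 271069 - 354717 = -83648$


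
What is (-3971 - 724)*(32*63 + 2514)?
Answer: -21268350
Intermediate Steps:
(-3971 - 724)*(32*63 + 2514) = -4695*(2016 + 2514) = -4695*4530 = -21268350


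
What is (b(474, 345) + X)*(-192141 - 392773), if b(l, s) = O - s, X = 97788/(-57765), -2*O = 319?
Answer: 5701006727559/19255 ≈ 2.9608e+8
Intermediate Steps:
O = -319/2 (O = -½*319 = -319/2 ≈ -159.50)
X = -32596/19255 (X = 97788*(-1/57765) = -32596/19255 ≈ -1.6929)
b(l, s) = -319/2 - s
(b(474, 345) + X)*(-192141 - 392773) = ((-319/2 - 1*345) - 32596/19255)*(-192141 - 392773) = ((-319/2 - 345) - 32596/19255)*(-584914) = (-1009/2 - 32596/19255)*(-584914) = -19493487/38510*(-584914) = 5701006727559/19255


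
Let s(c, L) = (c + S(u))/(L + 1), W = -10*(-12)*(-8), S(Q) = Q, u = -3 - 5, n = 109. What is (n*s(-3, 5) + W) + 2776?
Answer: 9697/6 ≈ 1616.2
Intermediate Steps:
u = -8
W = -960 (W = 120*(-8) = -960)
s(c, L) = (-8 + c)/(1 + L) (s(c, L) = (c - 8)/(L + 1) = (-8 + c)/(1 + L))
(n*s(-3, 5) + W) + 2776 = (109*((-8 - 3)/(1 + 5)) - 960) + 2776 = (109*(-11/6) - 960) + 2776 = (-1199/6 - 960) + 2776 = -6959/6 + 2776 = 9697/6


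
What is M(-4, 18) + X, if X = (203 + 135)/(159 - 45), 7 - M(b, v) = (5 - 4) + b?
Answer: 739/57 ≈ 12.965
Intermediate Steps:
M(b, v) = 6 - b (M(b, v) = 7 - ((5 - 4) + b) = 7 - (1 + b) = 7 + (-1 - b) = 6 - b)
X = 169/57 (X = 338/114 = 338*(1/114) = 169/57 ≈ 2.9649)
M(-4, 18) + X = (6 - 1*(-4)) + 169/57 = (6 + 4) + 169/57 = 10 + 169/57 = 739/57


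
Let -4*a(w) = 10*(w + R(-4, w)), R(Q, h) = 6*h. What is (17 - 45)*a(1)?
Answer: 490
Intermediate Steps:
a(w) = -35*w/2 (a(w) = -5*(w + 6*w)/2 = -5*7*w/2 = -35*w/2)
(17 - 45)*a(1) = (17 - 45)*(-35/2*1) = -28*(-35/2) = 490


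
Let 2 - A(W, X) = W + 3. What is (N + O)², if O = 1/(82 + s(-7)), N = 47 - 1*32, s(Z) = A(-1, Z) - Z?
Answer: 1784896/7921 ≈ 225.34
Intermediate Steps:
A(W, X) = -1 - W (A(W, X) = 2 - (W + 3) = 2 - (3 + W) = 2 + (-3 - W) = -1 - W)
s(Z) = -Z (s(Z) = (-1 - 1*(-1)) - Z = (-1 + 1) - Z = 0 - Z = -Z)
N = 15 (N = 47 - 32 = 15)
O = 1/89 (O = 1/(82 - 1*(-7)) = 1/(82 + 7) = 1/89 ≈ 0.011236)
(N + O)² = (15 + 1/89)² = (1336/89)² = 1784896/7921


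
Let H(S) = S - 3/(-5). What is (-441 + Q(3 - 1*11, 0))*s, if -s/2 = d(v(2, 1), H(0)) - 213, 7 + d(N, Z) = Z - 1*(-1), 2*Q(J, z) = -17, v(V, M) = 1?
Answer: -981708/5 ≈ -1.9634e+5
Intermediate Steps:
Q(J, z) = -17/2 (Q(J, z) = (½)*(-17) = -17/2)
H(S) = ⅗ + S (H(S) = S - 3*(-⅕) = S + ⅗ = ⅗ + S)
d(N, Z) = -6 + Z (d(N, Z) = -7 + (Z - 1*(-1)) = -7 + (Z + 1) = -7 + (1 + Z) = -6 + Z)
s = 2184/5 (s = -2*((-6 + (⅗ + 0)) - 213) = -2*((-6 + ⅗) - 213) = -2*(-27/5 - 213) = -2*(-1092/5) = 2184/5 ≈ 436.80)
(-441 + Q(3 - 1*11, 0))*s = (-441 - 17/2)*(2184/5) = -899/2*2184/5 = -981708/5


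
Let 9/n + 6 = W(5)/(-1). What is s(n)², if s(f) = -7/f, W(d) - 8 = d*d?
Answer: 8281/9 ≈ 920.11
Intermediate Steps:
W(d) = 8 + d² (W(d) = 8 + d*d = 8 + d²)
n = -3/13 (n = 9/(-6 + (8 + 5²)/(-1)) = 9/(-6 + (8 + 25)*(-1)) = 9/(-6 + 33*(-1)) = 9/(-6 - 33) = 9/(-39) = 9*(-1/39) = -3/13 ≈ -0.23077)
s(n)² = (-7/(-3/13))² = (-7*(-13/3))² = (91/3)² = 8281/9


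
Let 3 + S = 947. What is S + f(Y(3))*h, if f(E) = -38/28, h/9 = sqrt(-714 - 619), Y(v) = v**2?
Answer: 944 - 171*I*sqrt(1333)/14 ≈ 944.0 - 445.95*I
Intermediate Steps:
S = 944 (S = -3 + 947 = 944)
h = 9*I*sqrt(1333) (h = 9*sqrt(-714 - 619) = 9*sqrt(-1333) = 9*(I*sqrt(1333)) = 9*I*sqrt(1333) ≈ 328.59*I)
f(E) = -19/14 (f(E) = -38*1/28 = -19/14)
S + f(Y(3))*h = 944 - 171*I*sqrt(1333)/14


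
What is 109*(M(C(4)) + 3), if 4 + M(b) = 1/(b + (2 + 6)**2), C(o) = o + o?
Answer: -7739/72 ≈ -107.49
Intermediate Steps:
C(o) = 2*o
M(b) = -4 + 1/(64 + b) (M(b) = -4 + 1/(b + (2 + 6)**2) = -4 + 1/(b + 8**2) = -4 + 1/(b + 64) = -4 + 1/(64 + b))
109*(M(C(4)) + 3) = 109*((-255 - 8*4)/(64 + 2*4) + 3) = 109*((-255 - 4*8)/(64 + 8) + 3) = 109*((-255 - 32)/72 + 3) = 109*((1/72)*(-287) + 3) = 109*(-287/72 + 3) = 109*(-71/72) = -7739/72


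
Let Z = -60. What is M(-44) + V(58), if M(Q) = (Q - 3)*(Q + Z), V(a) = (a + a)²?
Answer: 18344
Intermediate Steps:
V(a) = 4*a² (V(a) = (2*a)² = 4*a²)
M(Q) = (-60 + Q)*(-3 + Q) (M(Q) = (Q - 3)*(Q - 60) = (-3 + Q)*(-60 + Q) = (-60 + Q)*(-3 + Q))
M(-44) + V(58) = (180 + (-44)² - 63*(-44)) + 4*58² = (180 + 1936 + 2772) + 4*3364 = 4888 + 13456 = 18344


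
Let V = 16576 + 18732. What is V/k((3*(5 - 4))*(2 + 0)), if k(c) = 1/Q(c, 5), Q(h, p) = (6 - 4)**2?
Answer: 141232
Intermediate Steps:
Q(h, p) = 4 (Q(h, p) = 2**2 = 4)
k(c) = 1/4
V = 35308
V/k((3*(5 - 4))*(2 + 0)) = 35308/(1/4) = 35308*4 = 141232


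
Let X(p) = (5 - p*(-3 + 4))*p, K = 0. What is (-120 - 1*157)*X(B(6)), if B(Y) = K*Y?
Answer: 0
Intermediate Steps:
B(Y) = 0 (B(Y) = 0*Y = 0)
X(p) = p*(5 - p) (X(p) = (5 - p)*p = p*(5 - p))
(-120 - 1*157)*X(B(6)) = (-120 - 1*157)*(0*(5 - 1*0)) = (-120 - 157)*(0*(5 + 0)) = -0*5 = -277*0 = 0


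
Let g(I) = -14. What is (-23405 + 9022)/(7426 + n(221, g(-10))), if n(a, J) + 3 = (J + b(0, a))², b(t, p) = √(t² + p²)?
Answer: -14383/50272 ≈ -0.28610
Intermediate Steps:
b(t, p) = √(p² + t²)
n(a, J) = -3 + (J + √(a²))² (n(a, J) = -3 + (J + √(a² + 0²))² = -3 + (J + √(a² + 0))² = -3 + (J + √(a²))²)
(-23405 + 9022)/(7426 + n(221, g(-10))) = (-23405 + 9022)/(7426 + (-3 + (-14 + √(221²))²)) = -14383/(7426 + (-3 + (-14 + √48841)²)) = -14383/(7426 + (-3 + (-14 + 221)²)) = -14383/(7426 + (-3 + 207²)) = -14383/(7426 + (-3 + 42849)) = -14383/(7426 + 42846) = -14383/50272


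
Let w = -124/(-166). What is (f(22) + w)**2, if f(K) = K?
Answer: 3564544/6889 ≈ 517.43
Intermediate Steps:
w = 62/83 (w = -124*(-1/166) = 62/83 ≈ 0.74699)
(f(22) + w)**2 = (22 + 62/83)**2 = (1888/83)**2 = 3564544/6889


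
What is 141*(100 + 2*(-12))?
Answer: 10716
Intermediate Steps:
141*(100 + 2*(-12)) = 141*(100 - 24) = 141*76 = 10716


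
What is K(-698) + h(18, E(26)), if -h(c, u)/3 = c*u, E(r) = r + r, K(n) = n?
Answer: -3506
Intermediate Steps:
E(r) = 2*r
h(c, u) = -3*c*u
K(-698) + h(18, E(26)) = -698 - 3*18*2*26 = -698 - 3*18*52 = -698 - 2808 = -3506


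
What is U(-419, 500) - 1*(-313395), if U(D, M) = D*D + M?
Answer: 489456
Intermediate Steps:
U(D, M) = M + D² (U(D, M) = D² + M = M + D²)
U(-419, 500) - 1*(-313395) = (500 + (-419)²) - 1*(-313395) = (500 + 175561) + 313395 = 176061 + 313395 = 489456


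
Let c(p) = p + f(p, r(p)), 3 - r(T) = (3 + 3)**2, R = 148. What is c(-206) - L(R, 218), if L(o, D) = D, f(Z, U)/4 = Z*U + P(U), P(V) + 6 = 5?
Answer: 26764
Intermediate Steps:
r(T) = -33 (r(T) = 3 - (3 + 3)**2 = 3 - 1*6**2 = 3 - 1*36 = 3 - 36 = -33)
P(V) = -1 (P(V) = -6 + 5 = -1)
f(Z, U) = -4 + 4*U*Z (f(Z, U) = 4*(Z*U - 1) = 4*(U*Z - 1) = 4*(-1 + U*Z) = -4 + 4*U*Z)
c(p) = -4 - 131*p (c(p) = p + (-4 + 4*(-33)*p) = p + (-4 - 132*p) = -4 - 131*p)
c(-206) - L(R, 218) = (-4 - 131*(-206)) - 1*218 = (-4 + 26986) - 218 = 26982 - 218 = 26764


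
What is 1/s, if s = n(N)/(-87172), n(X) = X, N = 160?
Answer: -21793/40 ≈ -544.83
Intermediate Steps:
s = -40/21793 (s = 160/(-87172) = 160*(-1/87172) = -40/21793 ≈ -0.0018355)
1/s = 1/(-40/21793) = -21793/40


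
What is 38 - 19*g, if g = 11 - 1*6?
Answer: -57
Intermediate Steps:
g = 5 (g = 11 - 6 = 5)
38 - 19*g = 38 - 19*5 = 38 - 95 = -57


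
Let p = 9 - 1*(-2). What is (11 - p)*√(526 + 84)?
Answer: 0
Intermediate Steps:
p = 11 (p = 9 + 2 = 11)
(11 - p)*√(526 + 84) = (11 - 1*11)*√(526 + 84) = (11 - 11)*√610 = 0*√610 = 0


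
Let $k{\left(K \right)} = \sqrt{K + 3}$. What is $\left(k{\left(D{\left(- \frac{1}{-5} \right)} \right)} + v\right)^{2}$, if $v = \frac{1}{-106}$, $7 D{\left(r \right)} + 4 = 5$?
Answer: $\frac{247199}{78652} - \frac{\sqrt{154}}{371} \approx 3.1095$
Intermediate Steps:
$D{\left(r \right)} = \frac{1}{7}$ ($D{\left(r \right)} = - \frac{4}{7} + \frac{1}{7} \cdot 5 = - \frac{4}{7} + \frac{5}{7} = \frac{1}{7}$)
$v = - \frac{1}{106} \approx -0.009434$
$k{\left(K \right)} = \sqrt{3 + K}$
$\left(k{\left(D{\left(- \frac{1}{-5} \right)} \right)} + v\right)^{2} = \left(\sqrt{3 + \frac{1}{7}} - \frac{1}{106}\right)^{2} = \left(\sqrt{\frac{22}{7}} - \frac{1}{106}\right)^{2} = \left(\frac{\sqrt{154}}{7} - \frac{1}{106}\right)^{2} = \left(- \frac{1}{106} + \frac{\sqrt{154}}{7}\right)^{2}$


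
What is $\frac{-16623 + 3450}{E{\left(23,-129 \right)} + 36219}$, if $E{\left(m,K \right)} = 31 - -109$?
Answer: $- \frac{13173}{36359} \approx -0.3623$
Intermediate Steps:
$E{\left(m,K \right)} = 140$ ($E{\left(m,K \right)} = 31 + 109 = 140$)
$\frac{-16623 + 3450}{E{\left(23,-129 \right)} + 36219} = \frac{-16623 + 3450}{140 + 36219} = - \frac{13173}{36359}$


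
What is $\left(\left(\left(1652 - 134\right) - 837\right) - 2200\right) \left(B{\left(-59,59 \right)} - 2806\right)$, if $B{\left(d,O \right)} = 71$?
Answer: $4154465$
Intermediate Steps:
$\left(\left(\left(1652 - 134\right) - 837\right) - 2200\right) \left(B{\left(-59,59 \right)} - 2806\right) = \left(\left(\left(1652 - 134\right) - 837\right) - 2200\right) \left(71 - 2806\right) = \left(\left(1518 - 837\right) - 2200\right) \left(-2735\right) = \left(681 - 2200\right) \left(-2735\right) = \left(-1519\right) \left(-2735\right) = 4154465$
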